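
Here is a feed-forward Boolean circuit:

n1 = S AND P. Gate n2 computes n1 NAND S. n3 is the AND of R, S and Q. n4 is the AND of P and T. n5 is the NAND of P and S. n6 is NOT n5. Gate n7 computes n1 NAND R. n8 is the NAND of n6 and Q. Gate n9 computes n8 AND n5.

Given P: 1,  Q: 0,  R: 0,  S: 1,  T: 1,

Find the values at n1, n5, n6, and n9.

n1 = 1, n5 = 0, n6 = 1, n9 = 0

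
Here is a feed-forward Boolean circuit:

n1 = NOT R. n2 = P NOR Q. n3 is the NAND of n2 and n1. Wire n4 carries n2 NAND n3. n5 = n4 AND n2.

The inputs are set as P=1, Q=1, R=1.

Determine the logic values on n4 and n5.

n4 = 1, n5 = 0

n1 = NOT R = NOT 1 = 0
n2 = P NOR Q = 1 NOR 1 = 0
n3 = n2 NAND n1 = 0 NAND 0 = 1
n4 = n2 NAND n3 = 0 NAND 1 = 1
n5 = n4 AND n2 = 1 AND 0 = 0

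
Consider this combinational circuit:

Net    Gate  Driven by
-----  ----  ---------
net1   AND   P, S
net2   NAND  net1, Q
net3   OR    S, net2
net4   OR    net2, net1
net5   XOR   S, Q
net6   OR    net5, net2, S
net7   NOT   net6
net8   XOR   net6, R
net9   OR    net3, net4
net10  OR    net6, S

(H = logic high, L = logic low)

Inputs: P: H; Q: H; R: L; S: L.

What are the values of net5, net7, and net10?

net1 = P AND S = H AND L = L
net2 = net1 NAND Q = L NAND H = H
net5 = S XOR Q = L XOR H = H
net6 = net5 OR net2 OR S = H OR H OR L = H
net7 = NOT net6 = NOT H = L
net10 = net6 OR S = H OR L = H

net5 = H  net7 = L  net10 = H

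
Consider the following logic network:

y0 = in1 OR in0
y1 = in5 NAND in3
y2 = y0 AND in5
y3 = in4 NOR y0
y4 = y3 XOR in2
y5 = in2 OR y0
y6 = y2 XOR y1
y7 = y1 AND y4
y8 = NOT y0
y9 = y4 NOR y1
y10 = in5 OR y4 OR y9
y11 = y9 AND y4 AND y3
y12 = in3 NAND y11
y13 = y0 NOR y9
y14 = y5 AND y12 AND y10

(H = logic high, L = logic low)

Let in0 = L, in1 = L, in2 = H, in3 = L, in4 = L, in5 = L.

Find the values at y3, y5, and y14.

y3 = H, y5 = H, y14 = L

y0 = in1 OR in0 = L OR L = L
y1 = in5 NAND in3 = L NAND L = H
y3 = in4 NOR y0 = L NOR L = H
y4 = y3 XOR in2 = H XOR H = L
y5 = in2 OR y0 = H OR L = H
y9 = y4 NOR y1 = L NOR H = L
y10 = in5 OR y4 OR y9 = L OR L OR L = L
y11 = y9 AND y4 AND y3 = L AND L AND H = L
y12 = in3 NAND y11 = L NAND L = H
y14 = y5 AND y12 AND y10 = H AND H AND L = L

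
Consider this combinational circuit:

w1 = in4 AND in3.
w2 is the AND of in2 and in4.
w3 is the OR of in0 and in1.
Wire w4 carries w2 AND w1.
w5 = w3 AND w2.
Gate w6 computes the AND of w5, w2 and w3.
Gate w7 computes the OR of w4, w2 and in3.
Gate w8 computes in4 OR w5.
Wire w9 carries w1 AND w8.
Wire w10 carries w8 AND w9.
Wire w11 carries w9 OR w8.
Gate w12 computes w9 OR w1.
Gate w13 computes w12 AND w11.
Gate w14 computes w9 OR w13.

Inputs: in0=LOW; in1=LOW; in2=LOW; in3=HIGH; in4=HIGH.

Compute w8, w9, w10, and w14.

w8 = HIGH  w9 = HIGH  w10 = HIGH  w14 = HIGH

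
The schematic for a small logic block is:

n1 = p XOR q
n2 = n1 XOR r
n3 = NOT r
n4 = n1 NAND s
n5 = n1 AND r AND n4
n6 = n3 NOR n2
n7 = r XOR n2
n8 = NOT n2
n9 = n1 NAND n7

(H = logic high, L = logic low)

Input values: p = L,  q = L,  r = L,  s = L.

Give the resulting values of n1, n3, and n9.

n1 = L  n3 = H  n9 = H

n1 = p XOR q = L XOR L = L
n2 = n1 XOR r = L XOR L = L
n3 = NOT r = NOT L = H
n7 = r XOR n2 = L XOR L = L
n9 = n1 NAND n7 = L NAND L = H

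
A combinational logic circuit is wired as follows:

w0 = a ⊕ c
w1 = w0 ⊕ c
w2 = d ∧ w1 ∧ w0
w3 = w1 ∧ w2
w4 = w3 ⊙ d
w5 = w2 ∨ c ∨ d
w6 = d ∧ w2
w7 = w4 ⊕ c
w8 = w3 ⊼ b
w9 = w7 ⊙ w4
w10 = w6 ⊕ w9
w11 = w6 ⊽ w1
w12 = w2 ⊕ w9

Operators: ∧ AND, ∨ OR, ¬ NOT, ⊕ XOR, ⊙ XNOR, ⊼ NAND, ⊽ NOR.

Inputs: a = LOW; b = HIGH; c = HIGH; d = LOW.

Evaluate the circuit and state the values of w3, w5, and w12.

w0 = a XOR c = LOW XOR HIGH = HIGH
w1 = w0 XOR c = HIGH XOR HIGH = LOW
w2 = d AND w1 AND w0 = LOW AND LOW AND HIGH = LOW
w3 = w1 AND w2 = LOW AND LOW = LOW
w4 = w3 XNOR d = LOW XNOR LOW = HIGH
w5 = w2 OR c OR d = LOW OR HIGH OR LOW = HIGH
w7 = w4 XOR c = HIGH XOR HIGH = LOW
w9 = w7 XNOR w4 = LOW XNOR HIGH = LOW
w12 = w2 XOR w9 = LOW XOR LOW = LOW

w3 = LOW, w5 = HIGH, w12 = LOW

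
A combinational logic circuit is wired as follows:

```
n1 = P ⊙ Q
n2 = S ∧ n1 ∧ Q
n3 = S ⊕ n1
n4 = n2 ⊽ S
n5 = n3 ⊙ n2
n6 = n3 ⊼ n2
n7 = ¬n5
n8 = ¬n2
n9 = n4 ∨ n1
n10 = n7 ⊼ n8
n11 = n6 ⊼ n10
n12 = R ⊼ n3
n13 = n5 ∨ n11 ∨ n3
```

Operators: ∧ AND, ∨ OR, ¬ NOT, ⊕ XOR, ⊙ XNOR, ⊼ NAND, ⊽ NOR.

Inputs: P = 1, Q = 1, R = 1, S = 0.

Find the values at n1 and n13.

n1 = P XNOR Q = 1 XNOR 1 = 1
n2 = S AND n1 AND Q = 0 AND 1 AND 1 = 0
n3 = S XOR n1 = 0 XOR 1 = 1
n5 = n3 XNOR n2 = 1 XNOR 0 = 0
n6 = n3 NAND n2 = 1 NAND 0 = 1
n7 = NOT n5 = NOT 0 = 1
n8 = NOT n2 = NOT 0 = 1
n10 = n7 NAND n8 = 1 NAND 1 = 0
n11 = n6 NAND n10 = 1 NAND 0 = 1
n13 = n5 OR n11 OR n3 = 0 OR 1 OR 1 = 1

n1 = 1, n13 = 1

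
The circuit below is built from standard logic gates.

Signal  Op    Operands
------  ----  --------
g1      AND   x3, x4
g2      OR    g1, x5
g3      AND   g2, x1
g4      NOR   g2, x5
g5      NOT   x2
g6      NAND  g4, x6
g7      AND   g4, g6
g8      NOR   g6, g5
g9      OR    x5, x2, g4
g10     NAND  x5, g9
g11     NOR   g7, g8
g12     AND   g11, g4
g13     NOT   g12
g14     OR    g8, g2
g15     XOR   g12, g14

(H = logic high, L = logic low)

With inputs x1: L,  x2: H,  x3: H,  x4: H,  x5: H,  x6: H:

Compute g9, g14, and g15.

g1 = x3 AND x4 = H AND H = H
g2 = g1 OR x5 = H OR H = H
g4 = g2 NOR x5 = H NOR H = L
g5 = NOT x2 = NOT H = L
g6 = g4 NAND x6 = L NAND H = H
g7 = g4 AND g6 = L AND H = L
g8 = g6 NOR g5 = H NOR L = L
g9 = x5 OR x2 OR g4 = H OR H OR L = H
g11 = g7 NOR g8 = L NOR L = H
g12 = g11 AND g4 = H AND L = L
g14 = g8 OR g2 = L OR H = H
g15 = g12 XOR g14 = L XOR H = H

g9 = H  g14 = H  g15 = H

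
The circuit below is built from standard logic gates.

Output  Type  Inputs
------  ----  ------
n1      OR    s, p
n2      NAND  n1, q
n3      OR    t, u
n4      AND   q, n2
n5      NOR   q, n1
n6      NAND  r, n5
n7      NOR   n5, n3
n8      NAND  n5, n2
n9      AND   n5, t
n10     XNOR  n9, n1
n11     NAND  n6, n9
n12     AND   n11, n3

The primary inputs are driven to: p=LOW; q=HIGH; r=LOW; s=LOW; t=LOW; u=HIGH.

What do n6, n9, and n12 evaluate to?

n6 = HIGH; n9 = LOW; n12 = HIGH

n1 = s OR p = LOW OR LOW = LOW
n3 = t OR u = LOW OR HIGH = HIGH
n5 = q NOR n1 = HIGH NOR LOW = LOW
n6 = r NAND n5 = LOW NAND LOW = HIGH
n9 = n5 AND t = LOW AND LOW = LOW
n11 = n6 NAND n9 = HIGH NAND LOW = HIGH
n12 = n11 AND n3 = HIGH AND HIGH = HIGH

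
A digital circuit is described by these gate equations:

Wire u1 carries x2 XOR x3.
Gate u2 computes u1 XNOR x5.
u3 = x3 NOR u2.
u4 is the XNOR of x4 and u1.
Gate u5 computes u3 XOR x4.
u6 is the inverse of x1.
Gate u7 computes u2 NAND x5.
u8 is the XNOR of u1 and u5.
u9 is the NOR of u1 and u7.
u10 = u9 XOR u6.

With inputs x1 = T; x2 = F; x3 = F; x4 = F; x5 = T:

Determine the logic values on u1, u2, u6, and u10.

u1 = F  u2 = F  u6 = F  u10 = F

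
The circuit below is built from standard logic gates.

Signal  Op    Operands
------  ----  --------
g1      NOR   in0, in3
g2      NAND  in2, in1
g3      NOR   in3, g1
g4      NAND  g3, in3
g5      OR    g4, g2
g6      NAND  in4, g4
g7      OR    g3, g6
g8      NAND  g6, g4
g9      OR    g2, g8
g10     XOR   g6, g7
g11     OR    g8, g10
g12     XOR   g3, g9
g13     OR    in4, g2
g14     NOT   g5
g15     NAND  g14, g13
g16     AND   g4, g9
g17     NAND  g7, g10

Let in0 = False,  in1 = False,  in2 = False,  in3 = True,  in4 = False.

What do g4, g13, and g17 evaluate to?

g4 = True; g13 = True; g17 = True

g1 = in0 NOR in3 = False NOR True = False
g2 = in2 NAND in1 = False NAND False = True
g3 = in3 NOR g1 = True NOR False = False
g4 = g3 NAND in3 = False NAND True = True
g6 = in4 NAND g4 = False NAND True = True
g7 = g3 OR g6 = False OR True = True
g10 = g6 XOR g7 = True XOR True = False
g13 = in4 OR g2 = False OR True = True
g17 = g7 NAND g10 = True NAND False = True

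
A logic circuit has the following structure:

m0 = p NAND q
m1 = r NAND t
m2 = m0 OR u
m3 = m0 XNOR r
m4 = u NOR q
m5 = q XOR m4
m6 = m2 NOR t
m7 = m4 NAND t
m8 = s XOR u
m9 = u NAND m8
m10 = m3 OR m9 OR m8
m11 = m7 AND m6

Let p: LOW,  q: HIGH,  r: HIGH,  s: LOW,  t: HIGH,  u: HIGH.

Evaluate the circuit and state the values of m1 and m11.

m0 = p NAND q = LOW NAND HIGH = HIGH
m1 = r NAND t = HIGH NAND HIGH = LOW
m2 = m0 OR u = HIGH OR HIGH = HIGH
m4 = u NOR q = HIGH NOR HIGH = LOW
m6 = m2 NOR t = HIGH NOR HIGH = LOW
m7 = m4 NAND t = LOW NAND HIGH = HIGH
m11 = m7 AND m6 = HIGH AND LOW = LOW

m1 = LOW, m11 = LOW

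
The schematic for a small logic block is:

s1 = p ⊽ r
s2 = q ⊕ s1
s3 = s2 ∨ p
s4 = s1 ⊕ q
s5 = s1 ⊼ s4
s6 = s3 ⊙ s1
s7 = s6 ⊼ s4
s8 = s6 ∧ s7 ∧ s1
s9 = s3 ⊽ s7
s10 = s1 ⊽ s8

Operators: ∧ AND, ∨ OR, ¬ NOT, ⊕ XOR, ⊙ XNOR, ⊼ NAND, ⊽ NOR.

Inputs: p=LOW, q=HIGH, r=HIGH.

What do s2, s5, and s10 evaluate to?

s1 = p NOR r = LOW NOR HIGH = LOW
s2 = q XOR s1 = HIGH XOR LOW = HIGH
s3 = s2 OR p = HIGH OR LOW = HIGH
s4 = s1 XOR q = LOW XOR HIGH = HIGH
s5 = s1 NAND s4 = LOW NAND HIGH = HIGH
s6 = s3 XNOR s1 = HIGH XNOR LOW = LOW
s7 = s6 NAND s4 = LOW NAND HIGH = HIGH
s8 = s6 AND s7 AND s1 = LOW AND HIGH AND LOW = LOW
s10 = s1 NOR s8 = LOW NOR LOW = HIGH

s2 = HIGH; s5 = HIGH; s10 = HIGH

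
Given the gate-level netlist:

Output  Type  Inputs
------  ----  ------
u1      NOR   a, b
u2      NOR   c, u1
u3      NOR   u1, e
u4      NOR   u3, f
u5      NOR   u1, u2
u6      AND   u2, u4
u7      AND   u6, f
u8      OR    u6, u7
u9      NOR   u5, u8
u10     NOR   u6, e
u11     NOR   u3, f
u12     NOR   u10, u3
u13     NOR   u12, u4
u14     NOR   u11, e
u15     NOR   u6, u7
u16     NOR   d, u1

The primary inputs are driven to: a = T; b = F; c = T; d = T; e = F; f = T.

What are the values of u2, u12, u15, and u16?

u1 = a NOR b = T NOR F = F
u2 = c NOR u1 = T NOR F = F
u3 = u1 NOR e = F NOR F = T
u4 = u3 NOR f = T NOR T = F
u6 = u2 AND u4 = F AND F = F
u7 = u6 AND f = F AND T = F
u10 = u6 NOR e = F NOR F = T
u12 = u10 NOR u3 = T NOR T = F
u15 = u6 NOR u7 = F NOR F = T
u16 = d NOR u1 = T NOR F = F

u2 = F, u12 = F, u15 = T, u16 = F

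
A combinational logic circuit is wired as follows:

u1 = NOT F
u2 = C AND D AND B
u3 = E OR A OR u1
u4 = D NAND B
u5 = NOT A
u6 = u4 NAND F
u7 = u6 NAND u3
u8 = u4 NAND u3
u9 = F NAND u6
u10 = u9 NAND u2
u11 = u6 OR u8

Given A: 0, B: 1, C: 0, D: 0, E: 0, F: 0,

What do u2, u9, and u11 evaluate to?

u2 = 0, u9 = 1, u11 = 1

u1 = NOT F = NOT 0 = 1
u2 = C AND D AND B = 0 AND 0 AND 1 = 0
u3 = E OR A OR u1 = 0 OR 0 OR 1 = 1
u4 = D NAND B = 0 NAND 1 = 1
u6 = u4 NAND F = 1 NAND 0 = 1
u8 = u4 NAND u3 = 1 NAND 1 = 0
u9 = F NAND u6 = 0 NAND 1 = 1
u11 = u6 OR u8 = 1 OR 0 = 1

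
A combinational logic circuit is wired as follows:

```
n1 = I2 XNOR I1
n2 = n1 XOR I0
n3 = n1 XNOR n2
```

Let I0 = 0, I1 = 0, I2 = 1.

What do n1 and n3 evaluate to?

n1 = 0, n3 = 1

n1 = I2 XNOR I1 = 1 XNOR 0 = 0
n2 = n1 XOR I0 = 0 XOR 0 = 0
n3 = n1 XNOR n2 = 0 XNOR 0 = 1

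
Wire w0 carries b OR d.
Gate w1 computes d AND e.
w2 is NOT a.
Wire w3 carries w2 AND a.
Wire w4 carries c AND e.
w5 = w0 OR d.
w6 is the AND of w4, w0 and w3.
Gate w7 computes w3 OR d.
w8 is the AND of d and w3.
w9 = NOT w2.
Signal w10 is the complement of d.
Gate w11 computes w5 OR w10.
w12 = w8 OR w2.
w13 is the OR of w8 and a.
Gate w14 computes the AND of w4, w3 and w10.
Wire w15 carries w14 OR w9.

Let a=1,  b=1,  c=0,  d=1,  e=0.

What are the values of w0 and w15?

w0 = 1  w15 = 1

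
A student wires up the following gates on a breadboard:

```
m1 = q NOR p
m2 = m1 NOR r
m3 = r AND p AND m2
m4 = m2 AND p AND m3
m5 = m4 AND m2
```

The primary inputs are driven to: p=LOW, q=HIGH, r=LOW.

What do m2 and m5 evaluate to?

m2 = HIGH; m5 = LOW

m1 = q NOR p = HIGH NOR LOW = LOW
m2 = m1 NOR r = LOW NOR LOW = HIGH
m3 = r AND p AND m2 = LOW AND LOW AND HIGH = LOW
m4 = m2 AND p AND m3 = HIGH AND LOW AND LOW = LOW
m5 = m4 AND m2 = LOW AND HIGH = LOW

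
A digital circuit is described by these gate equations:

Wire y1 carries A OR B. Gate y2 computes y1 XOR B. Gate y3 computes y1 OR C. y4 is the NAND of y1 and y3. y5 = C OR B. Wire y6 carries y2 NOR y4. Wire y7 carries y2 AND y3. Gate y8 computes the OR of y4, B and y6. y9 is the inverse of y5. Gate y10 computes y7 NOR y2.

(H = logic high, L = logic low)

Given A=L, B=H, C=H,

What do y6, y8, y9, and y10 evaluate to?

y6 = H, y8 = H, y9 = L, y10 = H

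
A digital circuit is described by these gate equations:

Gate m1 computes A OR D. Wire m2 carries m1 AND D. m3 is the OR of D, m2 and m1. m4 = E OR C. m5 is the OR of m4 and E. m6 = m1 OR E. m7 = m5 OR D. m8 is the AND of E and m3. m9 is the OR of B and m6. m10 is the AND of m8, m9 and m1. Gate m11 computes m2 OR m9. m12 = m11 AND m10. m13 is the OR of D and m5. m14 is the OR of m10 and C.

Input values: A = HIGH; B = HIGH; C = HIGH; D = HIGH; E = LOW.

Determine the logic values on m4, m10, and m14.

m4 = HIGH, m10 = LOW, m14 = HIGH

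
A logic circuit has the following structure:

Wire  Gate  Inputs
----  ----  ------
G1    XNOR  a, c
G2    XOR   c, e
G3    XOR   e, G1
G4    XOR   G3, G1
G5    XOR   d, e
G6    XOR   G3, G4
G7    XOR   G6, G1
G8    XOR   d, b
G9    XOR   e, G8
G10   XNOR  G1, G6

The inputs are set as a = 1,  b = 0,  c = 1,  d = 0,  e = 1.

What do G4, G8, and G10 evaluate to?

G1 = a XNOR c = 1 XNOR 1 = 1
G3 = e XOR G1 = 1 XOR 1 = 0
G4 = G3 XOR G1 = 0 XOR 1 = 1
G6 = G3 XOR G4 = 0 XOR 1 = 1
G8 = d XOR b = 0 XOR 0 = 0
G10 = G1 XNOR G6 = 1 XNOR 1 = 1

G4 = 1, G8 = 0, G10 = 1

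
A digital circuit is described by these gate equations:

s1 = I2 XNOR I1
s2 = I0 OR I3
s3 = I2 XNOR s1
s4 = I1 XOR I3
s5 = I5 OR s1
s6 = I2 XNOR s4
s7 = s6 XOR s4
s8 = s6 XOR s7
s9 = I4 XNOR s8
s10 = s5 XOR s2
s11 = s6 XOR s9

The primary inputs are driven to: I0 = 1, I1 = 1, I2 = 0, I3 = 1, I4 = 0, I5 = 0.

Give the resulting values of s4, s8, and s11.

s4 = 0; s8 = 0; s11 = 0

s4 = I1 XOR I3 = 1 XOR 1 = 0
s6 = I2 XNOR s4 = 0 XNOR 0 = 1
s7 = s6 XOR s4 = 1 XOR 0 = 1
s8 = s6 XOR s7 = 1 XOR 1 = 0
s9 = I4 XNOR s8 = 0 XNOR 0 = 1
s11 = s6 XOR s9 = 1 XOR 1 = 0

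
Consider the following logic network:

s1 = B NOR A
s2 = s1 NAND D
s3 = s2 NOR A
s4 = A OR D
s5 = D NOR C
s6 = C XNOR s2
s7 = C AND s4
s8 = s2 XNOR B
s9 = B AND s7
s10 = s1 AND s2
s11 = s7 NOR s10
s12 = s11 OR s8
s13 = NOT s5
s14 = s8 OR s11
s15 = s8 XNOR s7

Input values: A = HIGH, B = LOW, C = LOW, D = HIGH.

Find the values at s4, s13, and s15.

s4 = HIGH; s13 = HIGH; s15 = HIGH

s1 = B NOR A = LOW NOR HIGH = LOW
s2 = s1 NAND D = LOW NAND HIGH = HIGH
s4 = A OR D = HIGH OR HIGH = HIGH
s5 = D NOR C = HIGH NOR LOW = LOW
s7 = C AND s4 = LOW AND HIGH = LOW
s8 = s2 XNOR B = HIGH XNOR LOW = LOW
s13 = NOT s5 = NOT LOW = HIGH
s15 = s8 XNOR s7 = LOW XNOR LOW = HIGH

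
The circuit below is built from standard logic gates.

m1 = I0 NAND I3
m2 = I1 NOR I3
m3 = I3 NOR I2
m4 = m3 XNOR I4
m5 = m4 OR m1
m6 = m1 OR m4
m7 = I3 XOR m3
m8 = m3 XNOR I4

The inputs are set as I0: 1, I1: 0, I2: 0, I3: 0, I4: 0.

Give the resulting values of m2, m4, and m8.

m2 = 1; m4 = 0; m8 = 0

m2 = I1 NOR I3 = 0 NOR 0 = 1
m3 = I3 NOR I2 = 0 NOR 0 = 1
m4 = m3 XNOR I4 = 1 XNOR 0 = 0
m8 = m3 XNOR I4 = 1 XNOR 0 = 0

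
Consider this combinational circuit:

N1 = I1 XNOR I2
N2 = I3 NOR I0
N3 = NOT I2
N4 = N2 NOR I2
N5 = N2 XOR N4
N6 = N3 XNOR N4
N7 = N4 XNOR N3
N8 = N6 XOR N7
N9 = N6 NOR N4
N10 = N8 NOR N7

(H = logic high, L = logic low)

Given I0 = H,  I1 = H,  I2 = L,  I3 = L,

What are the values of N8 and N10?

N2 = I3 NOR I0 = L NOR H = L
N3 = NOT I2 = NOT L = H
N4 = N2 NOR I2 = L NOR L = H
N6 = N3 XNOR N4 = H XNOR H = H
N7 = N4 XNOR N3 = H XNOR H = H
N8 = N6 XOR N7 = H XOR H = L
N10 = N8 NOR N7 = L NOR H = L

N8 = L, N10 = L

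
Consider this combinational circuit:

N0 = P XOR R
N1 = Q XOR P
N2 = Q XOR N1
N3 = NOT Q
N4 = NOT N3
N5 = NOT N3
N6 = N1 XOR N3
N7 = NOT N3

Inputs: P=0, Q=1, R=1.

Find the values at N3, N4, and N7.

N3 = 0, N4 = 1, N7 = 1

N3 = NOT Q = NOT 1 = 0
N4 = NOT N3 = NOT 0 = 1
N7 = NOT N3 = NOT 0 = 1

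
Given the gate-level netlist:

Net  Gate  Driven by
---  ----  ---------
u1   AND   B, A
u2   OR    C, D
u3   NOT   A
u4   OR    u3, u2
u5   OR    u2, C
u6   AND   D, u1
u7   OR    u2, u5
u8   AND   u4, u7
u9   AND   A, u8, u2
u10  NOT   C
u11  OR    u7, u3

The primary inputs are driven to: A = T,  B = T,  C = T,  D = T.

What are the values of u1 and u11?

u1 = B AND A = T AND T = T
u2 = C OR D = T OR T = T
u3 = NOT A = NOT T = F
u5 = u2 OR C = T OR T = T
u7 = u2 OR u5 = T OR T = T
u11 = u7 OR u3 = T OR F = T

u1 = T, u11 = T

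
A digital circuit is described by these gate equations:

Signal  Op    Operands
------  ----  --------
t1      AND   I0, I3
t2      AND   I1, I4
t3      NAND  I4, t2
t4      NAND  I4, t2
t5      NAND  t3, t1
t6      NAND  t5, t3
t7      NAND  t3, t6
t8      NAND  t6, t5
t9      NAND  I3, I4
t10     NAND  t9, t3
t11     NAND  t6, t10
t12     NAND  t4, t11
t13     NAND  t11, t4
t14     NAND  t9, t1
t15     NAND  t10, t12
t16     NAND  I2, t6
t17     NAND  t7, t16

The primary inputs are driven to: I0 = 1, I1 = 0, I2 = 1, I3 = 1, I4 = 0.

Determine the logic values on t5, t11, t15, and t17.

t1 = I0 AND I3 = 1 AND 1 = 1
t2 = I1 AND I4 = 0 AND 0 = 0
t3 = I4 NAND t2 = 0 NAND 0 = 1
t4 = I4 NAND t2 = 0 NAND 0 = 1
t5 = t3 NAND t1 = 1 NAND 1 = 0
t6 = t5 NAND t3 = 0 NAND 1 = 1
t7 = t3 NAND t6 = 1 NAND 1 = 0
t9 = I3 NAND I4 = 1 NAND 0 = 1
t10 = t9 NAND t3 = 1 NAND 1 = 0
t11 = t6 NAND t10 = 1 NAND 0 = 1
t12 = t4 NAND t11 = 1 NAND 1 = 0
t15 = t10 NAND t12 = 0 NAND 0 = 1
t16 = I2 NAND t6 = 1 NAND 1 = 0
t17 = t7 NAND t16 = 0 NAND 0 = 1

t5 = 0; t11 = 1; t15 = 1; t17 = 1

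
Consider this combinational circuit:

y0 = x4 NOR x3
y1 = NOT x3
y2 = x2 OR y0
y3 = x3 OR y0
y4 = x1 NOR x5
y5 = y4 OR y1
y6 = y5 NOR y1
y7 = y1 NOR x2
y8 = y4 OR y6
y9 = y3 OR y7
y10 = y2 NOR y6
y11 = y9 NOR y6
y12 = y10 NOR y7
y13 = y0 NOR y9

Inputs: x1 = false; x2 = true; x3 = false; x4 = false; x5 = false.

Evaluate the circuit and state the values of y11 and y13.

y0 = x4 NOR x3 = false NOR false = true
y1 = NOT x3 = NOT false = true
y3 = x3 OR y0 = false OR true = true
y4 = x1 NOR x5 = false NOR false = true
y5 = y4 OR y1 = true OR true = true
y6 = y5 NOR y1 = true NOR true = false
y7 = y1 NOR x2 = true NOR true = false
y9 = y3 OR y7 = true OR false = true
y11 = y9 NOR y6 = true NOR false = false
y13 = y0 NOR y9 = true NOR true = false

y11 = false, y13 = false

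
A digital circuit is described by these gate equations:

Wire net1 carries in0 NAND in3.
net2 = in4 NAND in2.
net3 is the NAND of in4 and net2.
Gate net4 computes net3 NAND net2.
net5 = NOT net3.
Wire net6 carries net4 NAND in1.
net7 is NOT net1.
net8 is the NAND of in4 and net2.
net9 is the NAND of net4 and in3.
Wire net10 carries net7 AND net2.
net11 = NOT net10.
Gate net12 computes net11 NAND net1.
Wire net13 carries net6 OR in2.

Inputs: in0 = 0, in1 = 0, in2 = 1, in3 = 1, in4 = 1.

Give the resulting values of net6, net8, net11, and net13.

net6 = 1; net8 = 1; net11 = 1; net13 = 1

net1 = in0 NAND in3 = 0 NAND 1 = 1
net2 = in4 NAND in2 = 1 NAND 1 = 0
net3 = in4 NAND net2 = 1 NAND 0 = 1
net4 = net3 NAND net2 = 1 NAND 0 = 1
net6 = net4 NAND in1 = 1 NAND 0 = 1
net7 = NOT net1 = NOT 1 = 0
net8 = in4 NAND net2 = 1 NAND 0 = 1
net10 = net7 AND net2 = 0 AND 0 = 0
net11 = NOT net10 = NOT 0 = 1
net13 = net6 OR in2 = 1 OR 1 = 1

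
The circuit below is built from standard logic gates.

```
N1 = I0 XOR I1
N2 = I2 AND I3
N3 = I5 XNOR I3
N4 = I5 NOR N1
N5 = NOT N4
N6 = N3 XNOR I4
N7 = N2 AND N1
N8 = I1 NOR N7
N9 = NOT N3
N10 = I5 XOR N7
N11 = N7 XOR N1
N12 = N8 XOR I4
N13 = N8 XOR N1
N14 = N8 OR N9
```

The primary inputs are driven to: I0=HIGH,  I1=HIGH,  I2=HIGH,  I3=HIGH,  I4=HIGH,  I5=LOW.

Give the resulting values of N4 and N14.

N1 = I0 XOR I1 = HIGH XOR HIGH = LOW
N2 = I2 AND I3 = HIGH AND HIGH = HIGH
N3 = I5 XNOR I3 = LOW XNOR HIGH = LOW
N4 = I5 NOR N1 = LOW NOR LOW = HIGH
N7 = N2 AND N1 = HIGH AND LOW = LOW
N8 = I1 NOR N7 = HIGH NOR LOW = LOW
N9 = NOT N3 = NOT LOW = HIGH
N14 = N8 OR N9 = LOW OR HIGH = HIGH

N4 = HIGH, N14 = HIGH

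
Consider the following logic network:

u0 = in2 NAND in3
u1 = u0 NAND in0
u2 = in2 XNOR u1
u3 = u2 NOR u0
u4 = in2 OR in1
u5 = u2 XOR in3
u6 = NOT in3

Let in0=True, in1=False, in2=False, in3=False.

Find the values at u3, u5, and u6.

u0 = in2 NAND in3 = False NAND False = True
u1 = u0 NAND in0 = True NAND True = False
u2 = in2 XNOR u1 = False XNOR False = True
u3 = u2 NOR u0 = True NOR True = False
u5 = u2 XOR in3 = True XOR False = True
u6 = NOT in3 = NOT False = True

u3 = False; u5 = True; u6 = True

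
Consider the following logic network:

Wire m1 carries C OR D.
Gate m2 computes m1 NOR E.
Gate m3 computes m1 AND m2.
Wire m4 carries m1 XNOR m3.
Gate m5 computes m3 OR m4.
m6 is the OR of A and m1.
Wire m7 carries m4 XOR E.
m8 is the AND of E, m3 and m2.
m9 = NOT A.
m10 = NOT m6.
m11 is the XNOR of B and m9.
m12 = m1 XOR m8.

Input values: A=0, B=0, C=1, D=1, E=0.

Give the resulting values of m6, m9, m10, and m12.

m6 = 1, m9 = 1, m10 = 0, m12 = 1

m1 = C OR D = 1 OR 1 = 1
m2 = m1 NOR E = 1 NOR 0 = 0
m3 = m1 AND m2 = 1 AND 0 = 0
m6 = A OR m1 = 0 OR 1 = 1
m8 = E AND m3 AND m2 = 0 AND 0 AND 0 = 0
m9 = NOT A = NOT 0 = 1
m10 = NOT m6 = NOT 1 = 0
m12 = m1 XOR m8 = 1 XOR 0 = 1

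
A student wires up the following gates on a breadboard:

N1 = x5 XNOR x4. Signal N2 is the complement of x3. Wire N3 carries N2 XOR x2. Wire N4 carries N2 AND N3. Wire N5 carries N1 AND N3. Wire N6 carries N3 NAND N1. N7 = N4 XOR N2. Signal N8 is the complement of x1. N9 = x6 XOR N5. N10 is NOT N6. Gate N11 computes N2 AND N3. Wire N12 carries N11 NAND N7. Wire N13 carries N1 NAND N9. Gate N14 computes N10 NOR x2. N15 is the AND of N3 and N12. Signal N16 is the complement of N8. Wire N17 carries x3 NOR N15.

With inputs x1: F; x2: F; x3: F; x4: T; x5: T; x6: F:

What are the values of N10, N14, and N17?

N10 = T, N14 = F, N17 = F

N1 = x5 XNOR x4 = T XNOR T = T
N2 = NOT x3 = NOT F = T
N3 = N2 XOR x2 = T XOR F = T
N4 = N2 AND N3 = T AND T = T
N6 = N3 NAND N1 = T NAND T = F
N7 = N4 XOR N2 = T XOR T = F
N10 = NOT N6 = NOT F = T
N11 = N2 AND N3 = T AND T = T
N12 = N11 NAND N7 = T NAND F = T
N14 = N10 NOR x2 = T NOR F = F
N15 = N3 AND N12 = T AND T = T
N17 = x3 NOR N15 = F NOR T = F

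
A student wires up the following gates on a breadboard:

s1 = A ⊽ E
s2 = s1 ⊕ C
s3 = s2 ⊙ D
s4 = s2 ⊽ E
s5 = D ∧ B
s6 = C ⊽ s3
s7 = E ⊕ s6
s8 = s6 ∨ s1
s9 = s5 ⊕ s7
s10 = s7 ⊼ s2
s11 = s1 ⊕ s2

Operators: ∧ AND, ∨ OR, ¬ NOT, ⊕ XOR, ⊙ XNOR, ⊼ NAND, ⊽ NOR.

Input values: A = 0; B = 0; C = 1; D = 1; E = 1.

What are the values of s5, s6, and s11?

s1 = A NOR E = 0 NOR 1 = 0
s2 = s1 XOR C = 0 XOR 1 = 1
s3 = s2 XNOR D = 1 XNOR 1 = 1
s5 = D AND B = 1 AND 0 = 0
s6 = C NOR s3 = 1 NOR 1 = 0
s11 = s1 XOR s2 = 0 XOR 1 = 1

s5 = 0, s6 = 0, s11 = 1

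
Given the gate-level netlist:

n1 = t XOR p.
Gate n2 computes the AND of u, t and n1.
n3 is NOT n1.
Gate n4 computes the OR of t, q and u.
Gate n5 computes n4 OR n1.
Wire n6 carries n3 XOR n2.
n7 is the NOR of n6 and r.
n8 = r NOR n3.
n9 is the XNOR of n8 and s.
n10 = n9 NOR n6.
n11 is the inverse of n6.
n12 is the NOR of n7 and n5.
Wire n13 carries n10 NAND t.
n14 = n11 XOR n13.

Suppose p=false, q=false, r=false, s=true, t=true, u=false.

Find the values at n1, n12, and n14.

n1 = true; n12 = false; n14 = false

n1 = t XOR p = true XOR false = true
n2 = u AND t AND n1 = false AND true AND true = false
n3 = NOT n1 = NOT true = false
n4 = t OR q OR u = true OR false OR false = true
n5 = n4 OR n1 = true OR true = true
n6 = n3 XOR n2 = false XOR false = false
n7 = n6 NOR r = false NOR false = true
n8 = r NOR n3 = false NOR false = true
n9 = n8 XNOR s = true XNOR true = true
n10 = n9 NOR n6 = true NOR false = false
n11 = NOT n6 = NOT false = true
n12 = n7 NOR n5 = true NOR true = false
n13 = n10 NAND t = false NAND true = true
n14 = n11 XOR n13 = true XOR true = false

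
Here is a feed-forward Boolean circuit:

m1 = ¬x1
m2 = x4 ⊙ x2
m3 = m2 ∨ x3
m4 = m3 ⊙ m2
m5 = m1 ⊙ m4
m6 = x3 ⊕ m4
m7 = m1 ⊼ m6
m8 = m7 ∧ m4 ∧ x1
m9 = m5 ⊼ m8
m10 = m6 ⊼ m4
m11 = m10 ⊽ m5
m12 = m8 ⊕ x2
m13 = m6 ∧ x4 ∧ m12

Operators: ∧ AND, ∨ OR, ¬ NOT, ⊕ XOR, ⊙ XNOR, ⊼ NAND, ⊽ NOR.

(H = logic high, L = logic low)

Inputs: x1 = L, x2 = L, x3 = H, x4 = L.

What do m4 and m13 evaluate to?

m4 = H, m13 = L

m1 = NOT x1 = NOT L = H
m2 = x4 XNOR x2 = L XNOR L = H
m3 = m2 OR x3 = H OR H = H
m4 = m3 XNOR m2 = H XNOR H = H
m6 = x3 XOR m4 = H XOR H = L
m7 = m1 NAND m6 = H NAND L = H
m8 = m7 AND m4 AND x1 = H AND H AND L = L
m12 = m8 XOR x2 = L XOR L = L
m13 = m6 AND x4 AND m12 = L AND L AND L = L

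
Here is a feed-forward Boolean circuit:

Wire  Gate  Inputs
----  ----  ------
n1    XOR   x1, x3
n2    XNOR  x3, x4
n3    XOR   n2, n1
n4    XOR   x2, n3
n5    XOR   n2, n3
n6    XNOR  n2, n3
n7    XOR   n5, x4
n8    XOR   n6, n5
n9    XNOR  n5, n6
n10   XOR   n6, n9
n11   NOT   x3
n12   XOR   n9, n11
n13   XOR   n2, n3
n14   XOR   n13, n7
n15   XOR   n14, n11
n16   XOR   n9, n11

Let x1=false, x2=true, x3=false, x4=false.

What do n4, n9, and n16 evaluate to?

n4 = false; n9 = false; n16 = true

n1 = x1 XOR x3 = false XOR false = false
n2 = x3 XNOR x4 = false XNOR false = true
n3 = n2 XOR n1 = true XOR false = true
n4 = x2 XOR n3 = true XOR true = false
n5 = n2 XOR n3 = true XOR true = false
n6 = n2 XNOR n3 = true XNOR true = true
n9 = n5 XNOR n6 = false XNOR true = false
n11 = NOT x3 = NOT false = true
n16 = n9 XOR n11 = false XOR true = true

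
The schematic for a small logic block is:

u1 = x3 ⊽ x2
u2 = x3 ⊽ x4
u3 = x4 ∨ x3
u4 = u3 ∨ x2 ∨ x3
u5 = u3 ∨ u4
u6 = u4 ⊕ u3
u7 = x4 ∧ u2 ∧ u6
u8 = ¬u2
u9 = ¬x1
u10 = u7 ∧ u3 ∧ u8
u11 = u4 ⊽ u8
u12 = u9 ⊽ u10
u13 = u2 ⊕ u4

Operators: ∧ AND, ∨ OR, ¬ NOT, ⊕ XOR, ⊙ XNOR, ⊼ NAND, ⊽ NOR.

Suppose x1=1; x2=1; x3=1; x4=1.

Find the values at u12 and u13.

u2 = x3 NOR x4 = 1 NOR 1 = 0
u3 = x4 OR x3 = 1 OR 1 = 1
u4 = u3 OR x2 OR x3 = 1 OR 1 OR 1 = 1
u6 = u4 XOR u3 = 1 XOR 1 = 0
u7 = x4 AND u2 AND u6 = 1 AND 0 AND 0 = 0
u8 = NOT u2 = NOT 0 = 1
u9 = NOT x1 = NOT 1 = 0
u10 = u7 AND u3 AND u8 = 0 AND 1 AND 1 = 0
u12 = u9 NOR u10 = 0 NOR 0 = 1
u13 = u2 XOR u4 = 0 XOR 1 = 1

u12 = 1, u13 = 1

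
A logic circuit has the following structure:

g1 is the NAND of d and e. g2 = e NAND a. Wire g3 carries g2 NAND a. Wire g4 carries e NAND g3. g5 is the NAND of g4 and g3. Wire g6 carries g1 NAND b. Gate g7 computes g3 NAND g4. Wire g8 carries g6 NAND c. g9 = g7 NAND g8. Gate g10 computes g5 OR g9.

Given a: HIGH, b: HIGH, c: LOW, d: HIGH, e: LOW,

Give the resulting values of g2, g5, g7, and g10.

g1 = d NAND e = HIGH NAND LOW = HIGH
g2 = e NAND a = LOW NAND HIGH = HIGH
g3 = g2 NAND a = HIGH NAND HIGH = LOW
g4 = e NAND g3 = LOW NAND LOW = HIGH
g5 = g4 NAND g3 = HIGH NAND LOW = HIGH
g6 = g1 NAND b = HIGH NAND HIGH = LOW
g7 = g3 NAND g4 = LOW NAND HIGH = HIGH
g8 = g6 NAND c = LOW NAND LOW = HIGH
g9 = g7 NAND g8 = HIGH NAND HIGH = LOW
g10 = g5 OR g9 = HIGH OR LOW = HIGH

g2 = HIGH, g5 = HIGH, g7 = HIGH, g10 = HIGH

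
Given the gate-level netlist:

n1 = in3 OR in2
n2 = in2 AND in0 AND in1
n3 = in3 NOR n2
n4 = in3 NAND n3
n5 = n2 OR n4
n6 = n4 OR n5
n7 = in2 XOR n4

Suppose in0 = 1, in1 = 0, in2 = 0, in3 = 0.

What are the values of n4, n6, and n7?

n2 = in2 AND in0 AND in1 = 0 AND 1 AND 0 = 0
n3 = in3 NOR n2 = 0 NOR 0 = 1
n4 = in3 NAND n3 = 0 NAND 1 = 1
n5 = n2 OR n4 = 0 OR 1 = 1
n6 = n4 OR n5 = 1 OR 1 = 1
n7 = in2 XOR n4 = 0 XOR 1 = 1

n4 = 1, n6 = 1, n7 = 1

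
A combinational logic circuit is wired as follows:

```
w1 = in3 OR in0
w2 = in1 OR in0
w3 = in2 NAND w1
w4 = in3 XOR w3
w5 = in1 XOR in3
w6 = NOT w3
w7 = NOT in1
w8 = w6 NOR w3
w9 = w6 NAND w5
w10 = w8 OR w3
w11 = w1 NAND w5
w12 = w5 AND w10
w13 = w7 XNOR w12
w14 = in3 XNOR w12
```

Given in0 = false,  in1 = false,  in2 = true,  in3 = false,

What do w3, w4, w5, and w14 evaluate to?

w3 = true  w4 = true  w5 = false  w14 = true

w1 = in3 OR in0 = false OR false = false
w3 = in2 NAND w1 = true NAND false = true
w4 = in3 XOR w3 = false XOR true = true
w5 = in1 XOR in3 = false XOR false = false
w6 = NOT w3 = NOT true = false
w8 = w6 NOR w3 = false NOR true = false
w10 = w8 OR w3 = false OR true = true
w12 = w5 AND w10 = false AND true = false
w14 = in3 XNOR w12 = false XNOR false = true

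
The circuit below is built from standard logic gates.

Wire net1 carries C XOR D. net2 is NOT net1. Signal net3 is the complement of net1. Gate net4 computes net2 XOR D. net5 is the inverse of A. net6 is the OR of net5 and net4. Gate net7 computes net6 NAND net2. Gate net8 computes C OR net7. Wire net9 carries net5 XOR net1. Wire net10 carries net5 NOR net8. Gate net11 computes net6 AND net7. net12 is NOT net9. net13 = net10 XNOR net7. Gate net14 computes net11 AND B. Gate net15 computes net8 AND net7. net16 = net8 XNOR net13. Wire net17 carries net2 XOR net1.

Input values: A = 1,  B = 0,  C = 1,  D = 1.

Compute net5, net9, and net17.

net5 = 0, net9 = 0, net17 = 1

net1 = C XOR D = 1 XOR 1 = 0
net2 = NOT net1 = NOT 0 = 1
net5 = NOT A = NOT 1 = 0
net9 = net5 XOR net1 = 0 XOR 0 = 0
net17 = net2 XOR net1 = 1 XOR 0 = 1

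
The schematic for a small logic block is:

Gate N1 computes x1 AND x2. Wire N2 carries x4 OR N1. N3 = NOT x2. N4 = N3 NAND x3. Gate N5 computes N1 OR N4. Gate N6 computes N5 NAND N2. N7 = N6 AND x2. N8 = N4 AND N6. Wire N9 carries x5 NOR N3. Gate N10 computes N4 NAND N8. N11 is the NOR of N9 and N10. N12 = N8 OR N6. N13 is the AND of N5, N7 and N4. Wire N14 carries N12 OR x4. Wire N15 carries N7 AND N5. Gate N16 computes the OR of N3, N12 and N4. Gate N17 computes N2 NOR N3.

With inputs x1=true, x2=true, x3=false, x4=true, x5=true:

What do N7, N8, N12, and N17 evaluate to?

N1 = x1 AND x2 = true AND true = true
N2 = x4 OR N1 = true OR true = true
N3 = NOT x2 = NOT true = false
N4 = N3 NAND x3 = false NAND false = true
N5 = N1 OR N4 = true OR true = true
N6 = N5 NAND N2 = true NAND true = false
N7 = N6 AND x2 = false AND true = false
N8 = N4 AND N6 = true AND false = false
N12 = N8 OR N6 = false OR false = false
N17 = N2 NOR N3 = true NOR false = false

N7 = false; N8 = false; N12 = false; N17 = false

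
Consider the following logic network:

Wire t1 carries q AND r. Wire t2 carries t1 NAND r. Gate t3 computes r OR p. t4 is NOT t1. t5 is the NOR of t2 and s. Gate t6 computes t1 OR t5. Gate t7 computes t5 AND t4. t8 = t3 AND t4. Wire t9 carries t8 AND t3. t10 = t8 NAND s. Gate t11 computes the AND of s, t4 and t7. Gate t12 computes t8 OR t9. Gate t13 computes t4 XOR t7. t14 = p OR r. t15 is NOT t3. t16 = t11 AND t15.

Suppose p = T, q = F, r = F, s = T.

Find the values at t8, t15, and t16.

t1 = q AND r = F AND F = F
t2 = t1 NAND r = F NAND F = T
t3 = r OR p = F OR T = T
t4 = NOT t1 = NOT F = T
t5 = t2 NOR s = T NOR T = F
t7 = t5 AND t4 = F AND T = F
t8 = t3 AND t4 = T AND T = T
t11 = s AND t4 AND t7 = T AND T AND F = F
t15 = NOT t3 = NOT T = F
t16 = t11 AND t15 = F AND F = F

t8 = T; t15 = F; t16 = F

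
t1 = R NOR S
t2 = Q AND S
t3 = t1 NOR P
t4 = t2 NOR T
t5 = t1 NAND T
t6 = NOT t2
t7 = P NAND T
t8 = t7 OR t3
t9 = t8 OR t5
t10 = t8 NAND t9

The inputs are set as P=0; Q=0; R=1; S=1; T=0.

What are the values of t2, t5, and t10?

t2 = 0, t5 = 1, t10 = 0

t1 = R NOR S = 1 NOR 1 = 0
t2 = Q AND S = 0 AND 1 = 0
t3 = t1 NOR P = 0 NOR 0 = 1
t5 = t1 NAND T = 0 NAND 0 = 1
t7 = P NAND T = 0 NAND 0 = 1
t8 = t7 OR t3 = 1 OR 1 = 1
t9 = t8 OR t5 = 1 OR 1 = 1
t10 = t8 NAND t9 = 1 NAND 1 = 0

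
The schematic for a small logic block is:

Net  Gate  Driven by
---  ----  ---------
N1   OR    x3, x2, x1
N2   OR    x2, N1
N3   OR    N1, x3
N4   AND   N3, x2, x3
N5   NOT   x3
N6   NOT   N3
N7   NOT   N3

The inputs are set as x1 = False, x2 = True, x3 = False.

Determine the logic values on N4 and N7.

N1 = x3 OR x2 OR x1 = False OR True OR False = True
N3 = N1 OR x3 = True OR False = True
N4 = N3 AND x2 AND x3 = True AND True AND False = False
N7 = NOT N3 = NOT True = False

N4 = False; N7 = False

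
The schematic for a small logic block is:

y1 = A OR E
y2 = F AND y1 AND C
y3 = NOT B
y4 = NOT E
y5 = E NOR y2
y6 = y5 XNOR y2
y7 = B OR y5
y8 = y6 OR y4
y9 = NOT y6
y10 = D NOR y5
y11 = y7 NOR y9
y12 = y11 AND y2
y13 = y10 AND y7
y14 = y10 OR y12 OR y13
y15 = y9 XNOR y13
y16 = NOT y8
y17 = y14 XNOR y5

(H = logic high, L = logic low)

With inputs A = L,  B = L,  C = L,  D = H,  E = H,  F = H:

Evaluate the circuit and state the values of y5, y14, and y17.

y1 = A OR E = L OR H = H
y2 = F AND y1 AND C = H AND H AND L = L
y5 = E NOR y2 = H NOR L = L
y6 = y5 XNOR y2 = L XNOR L = H
y7 = B OR y5 = L OR L = L
y9 = NOT y6 = NOT H = L
y10 = D NOR y5 = H NOR L = L
y11 = y7 NOR y9 = L NOR L = H
y12 = y11 AND y2 = H AND L = L
y13 = y10 AND y7 = L AND L = L
y14 = y10 OR y12 OR y13 = L OR L OR L = L
y17 = y14 XNOR y5 = L XNOR L = H

y5 = L  y14 = L  y17 = H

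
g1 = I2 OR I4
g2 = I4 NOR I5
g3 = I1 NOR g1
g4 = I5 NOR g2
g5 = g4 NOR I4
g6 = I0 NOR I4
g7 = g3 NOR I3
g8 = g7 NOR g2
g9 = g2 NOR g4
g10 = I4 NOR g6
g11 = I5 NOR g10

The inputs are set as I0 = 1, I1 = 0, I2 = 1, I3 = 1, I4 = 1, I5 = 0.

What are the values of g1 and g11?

g1 = 1, g11 = 1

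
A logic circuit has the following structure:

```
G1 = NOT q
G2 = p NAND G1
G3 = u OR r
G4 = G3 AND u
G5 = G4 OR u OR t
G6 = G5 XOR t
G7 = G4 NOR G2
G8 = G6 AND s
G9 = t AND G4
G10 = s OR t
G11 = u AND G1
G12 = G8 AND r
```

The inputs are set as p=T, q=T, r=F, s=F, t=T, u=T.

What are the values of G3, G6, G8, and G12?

G3 = u OR r = T OR F = T
G4 = G3 AND u = T AND T = T
G5 = G4 OR u OR t = T OR T OR T = T
G6 = G5 XOR t = T XOR T = F
G8 = G6 AND s = F AND F = F
G12 = G8 AND r = F AND F = F

G3 = T; G6 = F; G8 = F; G12 = F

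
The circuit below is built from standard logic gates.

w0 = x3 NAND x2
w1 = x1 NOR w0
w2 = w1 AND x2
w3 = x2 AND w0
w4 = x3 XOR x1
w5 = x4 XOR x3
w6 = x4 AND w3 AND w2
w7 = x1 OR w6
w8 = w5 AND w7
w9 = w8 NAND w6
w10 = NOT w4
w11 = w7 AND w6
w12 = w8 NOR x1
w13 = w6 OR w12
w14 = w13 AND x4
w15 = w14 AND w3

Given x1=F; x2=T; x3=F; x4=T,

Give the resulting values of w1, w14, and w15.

w1 = F  w14 = T  w15 = T

w0 = x3 NAND x2 = F NAND T = T
w1 = x1 NOR w0 = F NOR T = F
w2 = w1 AND x2 = F AND T = F
w3 = x2 AND w0 = T AND T = T
w5 = x4 XOR x3 = T XOR F = T
w6 = x4 AND w3 AND w2 = T AND T AND F = F
w7 = x1 OR w6 = F OR F = F
w8 = w5 AND w7 = T AND F = F
w12 = w8 NOR x1 = F NOR F = T
w13 = w6 OR w12 = F OR T = T
w14 = w13 AND x4 = T AND T = T
w15 = w14 AND w3 = T AND T = T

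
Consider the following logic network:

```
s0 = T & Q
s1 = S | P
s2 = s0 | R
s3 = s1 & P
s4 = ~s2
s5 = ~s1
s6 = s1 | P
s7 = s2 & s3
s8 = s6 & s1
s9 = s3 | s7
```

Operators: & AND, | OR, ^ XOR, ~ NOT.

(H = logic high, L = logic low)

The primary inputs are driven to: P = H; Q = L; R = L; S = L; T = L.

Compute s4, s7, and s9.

s0 = T AND Q = L AND L = L
s1 = S OR P = L OR H = H
s2 = s0 OR R = L OR L = L
s3 = s1 AND P = H AND H = H
s4 = NOT s2 = NOT L = H
s7 = s2 AND s3 = L AND H = L
s9 = s3 OR s7 = H OR L = H

s4 = H, s7 = L, s9 = H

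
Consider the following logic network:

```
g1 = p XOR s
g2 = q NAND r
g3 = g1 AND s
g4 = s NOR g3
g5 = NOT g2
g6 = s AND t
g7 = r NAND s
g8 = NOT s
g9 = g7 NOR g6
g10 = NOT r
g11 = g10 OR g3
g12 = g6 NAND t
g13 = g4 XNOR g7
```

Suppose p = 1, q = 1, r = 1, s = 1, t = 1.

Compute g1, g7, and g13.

g1 = 0  g7 = 0  g13 = 1

g1 = p XOR s = 1 XOR 1 = 0
g3 = g1 AND s = 0 AND 1 = 0
g4 = s NOR g3 = 1 NOR 0 = 0
g7 = r NAND s = 1 NAND 1 = 0
g13 = g4 XNOR g7 = 0 XNOR 0 = 1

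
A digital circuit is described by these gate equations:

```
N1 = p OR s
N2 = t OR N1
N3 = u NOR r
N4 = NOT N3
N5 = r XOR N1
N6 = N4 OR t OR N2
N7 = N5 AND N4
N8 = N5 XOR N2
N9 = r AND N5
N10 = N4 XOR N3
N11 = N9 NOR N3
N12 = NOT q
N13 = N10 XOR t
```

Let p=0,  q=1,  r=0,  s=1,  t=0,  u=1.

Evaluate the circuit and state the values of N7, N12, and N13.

N7 = 1, N12 = 0, N13 = 1

N1 = p OR s = 0 OR 1 = 1
N3 = u NOR r = 1 NOR 0 = 0
N4 = NOT N3 = NOT 0 = 1
N5 = r XOR N1 = 0 XOR 1 = 1
N7 = N5 AND N4 = 1 AND 1 = 1
N10 = N4 XOR N3 = 1 XOR 0 = 1
N12 = NOT q = NOT 1 = 0
N13 = N10 XOR t = 1 XOR 0 = 1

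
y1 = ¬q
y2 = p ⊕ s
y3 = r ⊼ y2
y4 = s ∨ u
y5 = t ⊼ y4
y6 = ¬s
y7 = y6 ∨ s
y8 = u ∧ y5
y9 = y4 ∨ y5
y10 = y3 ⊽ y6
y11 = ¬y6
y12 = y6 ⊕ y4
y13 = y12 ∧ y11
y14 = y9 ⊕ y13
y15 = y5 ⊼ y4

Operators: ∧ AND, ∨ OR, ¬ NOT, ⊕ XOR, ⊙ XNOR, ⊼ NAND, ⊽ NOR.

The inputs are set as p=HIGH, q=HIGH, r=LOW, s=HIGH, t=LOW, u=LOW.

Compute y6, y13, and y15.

y6 = LOW, y13 = HIGH, y15 = LOW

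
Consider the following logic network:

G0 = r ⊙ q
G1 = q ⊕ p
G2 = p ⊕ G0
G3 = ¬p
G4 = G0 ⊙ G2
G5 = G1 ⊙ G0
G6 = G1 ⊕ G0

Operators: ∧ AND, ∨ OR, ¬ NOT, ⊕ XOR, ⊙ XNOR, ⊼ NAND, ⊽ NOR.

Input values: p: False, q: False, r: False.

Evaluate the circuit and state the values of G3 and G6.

G3 = True, G6 = True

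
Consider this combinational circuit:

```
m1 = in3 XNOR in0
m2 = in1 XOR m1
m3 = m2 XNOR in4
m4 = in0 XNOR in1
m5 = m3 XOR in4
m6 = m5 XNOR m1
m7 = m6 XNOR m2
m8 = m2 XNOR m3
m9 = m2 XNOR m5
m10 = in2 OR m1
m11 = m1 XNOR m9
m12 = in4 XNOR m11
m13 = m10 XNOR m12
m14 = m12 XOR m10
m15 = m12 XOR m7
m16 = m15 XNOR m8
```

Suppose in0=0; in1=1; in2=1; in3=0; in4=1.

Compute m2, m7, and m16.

m1 = in3 XNOR in0 = 0 XNOR 0 = 1
m2 = in1 XOR m1 = 1 XOR 1 = 0
m3 = m2 XNOR in4 = 0 XNOR 1 = 0
m5 = m3 XOR in4 = 0 XOR 1 = 1
m6 = m5 XNOR m1 = 1 XNOR 1 = 1
m7 = m6 XNOR m2 = 1 XNOR 0 = 0
m8 = m2 XNOR m3 = 0 XNOR 0 = 1
m9 = m2 XNOR m5 = 0 XNOR 1 = 0
m11 = m1 XNOR m9 = 1 XNOR 0 = 0
m12 = in4 XNOR m11 = 1 XNOR 0 = 0
m15 = m12 XOR m7 = 0 XOR 0 = 0
m16 = m15 XNOR m8 = 0 XNOR 1 = 0

m2 = 0, m7 = 0, m16 = 0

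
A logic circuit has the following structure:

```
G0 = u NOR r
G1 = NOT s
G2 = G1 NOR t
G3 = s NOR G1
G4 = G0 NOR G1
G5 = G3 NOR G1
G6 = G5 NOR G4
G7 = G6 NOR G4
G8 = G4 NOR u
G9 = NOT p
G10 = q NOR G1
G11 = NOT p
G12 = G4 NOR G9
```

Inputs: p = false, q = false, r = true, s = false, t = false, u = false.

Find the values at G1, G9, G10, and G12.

G1 = true; G9 = true; G10 = false; G12 = false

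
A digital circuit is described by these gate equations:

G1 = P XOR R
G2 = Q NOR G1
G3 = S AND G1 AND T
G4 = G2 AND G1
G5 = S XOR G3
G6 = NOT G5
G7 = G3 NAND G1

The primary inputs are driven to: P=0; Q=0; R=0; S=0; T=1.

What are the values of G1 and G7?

G1 = 0, G7 = 1

G1 = P XOR R = 0 XOR 0 = 0
G3 = S AND G1 AND T = 0 AND 0 AND 1 = 0
G7 = G3 NAND G1 = 0 NAND 0 = 1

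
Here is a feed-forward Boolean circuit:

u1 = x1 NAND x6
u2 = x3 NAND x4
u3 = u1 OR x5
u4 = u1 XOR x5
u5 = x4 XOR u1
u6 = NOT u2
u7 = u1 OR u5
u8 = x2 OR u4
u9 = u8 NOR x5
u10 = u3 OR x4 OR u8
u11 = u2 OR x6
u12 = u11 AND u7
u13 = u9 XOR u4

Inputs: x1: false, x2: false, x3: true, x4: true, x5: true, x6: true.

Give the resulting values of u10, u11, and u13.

u1 = x1 NAND x6 = false NAND true = true
u2 = x3 NAND x4 = true NAND true = false
u3 = u1 OR x5 = true OR true = true
u4 = u1 XOR x5 = true XOR true = false
u8 = x2 OR u4 = false OR false = false
u9 = u8 NOR x5 = false NOR true = false
u10 = u3 OR x4 OR u8 = true OR true OR false = true
u11 = u2 OR x6 = false OR true = true
u13 = u9 XOR u4 = false XOR false = false

u10 = true; u11 = true; u13 = false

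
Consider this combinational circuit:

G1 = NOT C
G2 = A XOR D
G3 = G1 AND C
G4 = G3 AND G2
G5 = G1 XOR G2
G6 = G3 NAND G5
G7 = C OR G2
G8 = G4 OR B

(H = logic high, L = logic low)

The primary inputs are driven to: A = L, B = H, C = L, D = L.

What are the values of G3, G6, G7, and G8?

G3 = L, G6 = H, G7 = L, G8 = H

G1 = NOT C = NOT L = H
G2 = A XOR D = L XOR L = L
G3 = G1 AND C = H AND L = L
G4 = G3 AND G2 = L AND L = L
G5 = G1 XOR G2 = H XOR L = H
G6 = G3 NAND G5 = L NAND H = H
G7 = C OR G2 = L OR L = L
G8 = G4 OR B = L OR H = H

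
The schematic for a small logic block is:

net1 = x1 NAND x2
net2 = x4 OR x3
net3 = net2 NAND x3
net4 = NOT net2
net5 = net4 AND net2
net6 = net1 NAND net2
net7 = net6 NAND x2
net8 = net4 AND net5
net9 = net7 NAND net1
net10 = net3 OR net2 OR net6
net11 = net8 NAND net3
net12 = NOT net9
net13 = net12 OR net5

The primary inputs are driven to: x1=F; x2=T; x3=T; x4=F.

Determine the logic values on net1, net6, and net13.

net1 = T; net6 = F; net13 = T

net1 = x1 NAND x2 = F NAND T = T
net2 = x4 OR x3 = F OR T = T
net4 = NOT net2 = NOT T = F
net5 = net4 AND net2 = F AND T = F
net6 = net1 NAND net2 = T NAND T = F
net7 = net6 NAND x2 = F NAND T = T
net9 = net7 NAND net1 = T NAND T = F
net12 = NOT net9 = NOT F = T
net13 = net12 OR net5 = T OR F = T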